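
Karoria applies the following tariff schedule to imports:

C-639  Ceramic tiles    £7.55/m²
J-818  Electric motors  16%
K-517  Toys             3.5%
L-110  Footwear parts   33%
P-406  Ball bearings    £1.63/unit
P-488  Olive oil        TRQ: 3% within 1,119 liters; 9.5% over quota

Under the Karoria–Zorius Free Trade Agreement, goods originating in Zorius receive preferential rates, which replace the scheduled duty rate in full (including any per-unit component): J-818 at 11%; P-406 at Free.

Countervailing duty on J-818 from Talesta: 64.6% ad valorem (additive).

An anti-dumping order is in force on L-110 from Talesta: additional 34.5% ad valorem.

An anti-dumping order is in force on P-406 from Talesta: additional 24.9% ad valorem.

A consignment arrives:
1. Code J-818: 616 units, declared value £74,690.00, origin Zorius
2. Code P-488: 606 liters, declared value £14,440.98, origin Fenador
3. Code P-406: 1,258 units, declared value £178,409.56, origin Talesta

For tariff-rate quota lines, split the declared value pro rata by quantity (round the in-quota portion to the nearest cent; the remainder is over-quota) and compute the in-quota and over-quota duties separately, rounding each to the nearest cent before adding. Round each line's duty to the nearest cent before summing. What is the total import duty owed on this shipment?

£55,123.65

Line 1 (J-818, Zorius, 616 units, £74,690.00):
Base rate for J-818 is 16%.
Origin Zorius qualifies under the Karoria–Zorius agreement and J-818 is covered: preferential rate 11% applies instead.
The additional-duty order on J-818 targets Talesta, not Zorius; it does not apply.
Duty = £74,690.00 × 11% = £8,215.90.
Line 2 (P-488, Fenador, 606 liters, £14,440.98):
Code P-488 is under a tariff-rate quota (threshold 1,119 liters). Quantity 606 liters is within the quota, so the in-quota rate 3% applies to the full value.
Duty = £14,440.98 × 3% = £433.23.
Line 3 (P-406, Talesta, 1,258 units, £178,409.56):
Base rate for P-406 is £1.63/unit.
P-406 has an FTA preferential rate, but origin Talesta is not Zorius; base rate stands.
Additional duty on P-406 from Talesta: +24.9% ad valorem. Applied ad valorem rate = 24.9%.
Duty = £178,409.56 × 24.9% + 1,258 × £1.63 = £46,474.52.
Total = £8,215.90 + £433.23 + £46,474.52 = £55,123.65.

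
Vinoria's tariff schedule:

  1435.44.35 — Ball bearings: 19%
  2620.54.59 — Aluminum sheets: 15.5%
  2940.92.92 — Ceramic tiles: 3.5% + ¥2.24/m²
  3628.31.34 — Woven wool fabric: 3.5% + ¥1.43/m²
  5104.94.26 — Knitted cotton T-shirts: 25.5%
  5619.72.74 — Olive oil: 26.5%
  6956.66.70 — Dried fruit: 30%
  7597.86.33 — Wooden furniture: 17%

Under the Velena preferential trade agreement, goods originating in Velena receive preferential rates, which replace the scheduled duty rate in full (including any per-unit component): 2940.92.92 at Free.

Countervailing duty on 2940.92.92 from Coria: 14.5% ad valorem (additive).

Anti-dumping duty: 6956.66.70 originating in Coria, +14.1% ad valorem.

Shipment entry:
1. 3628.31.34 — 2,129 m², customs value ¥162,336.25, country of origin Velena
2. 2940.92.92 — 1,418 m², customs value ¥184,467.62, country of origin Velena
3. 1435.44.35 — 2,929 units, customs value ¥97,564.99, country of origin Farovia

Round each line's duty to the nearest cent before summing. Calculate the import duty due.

Line 1 (3628.31.34, Velena, 2,129 m², ¥162,336.25):
Base rate for 3628.31.34 is 3.5% + ¥1.43/m².
Origin Velena is the FTA partner but 3628.31.34 is not on the preference list; base rate stands.
Duty = ¥162,336.25 × 3.5% + 2,129 × ¥1.43 = ¥8,726.24.
Line 2 (2940.92.92, Velena, 1,418 m², ¥184,467.62):
Base rate for 2940.92.92 is 3.5% + ¥2.24/m².
Origin Velena qualifies under the Vinoria–Velena agreement and 2940.92.92 is covered: preferential rate Free applies instead.
The additional-duty order on 2940.92.92 targets Coria, not Velena; it does not apply.
Duty = ¥184,467.62 × 0% = ¥0.00.
Line 3 (1435.44.35, Farovia, 2,929 units, ¥97,564.99):
Base rate for 1435.44.35 is 19%.
Duty = ¥97,564.99 × 19% = ¥18,537.35.
Total = ¥8,726.24 + ¥0.00 + ¥18,537.35 = ¥27,263.59.

¥27,263.59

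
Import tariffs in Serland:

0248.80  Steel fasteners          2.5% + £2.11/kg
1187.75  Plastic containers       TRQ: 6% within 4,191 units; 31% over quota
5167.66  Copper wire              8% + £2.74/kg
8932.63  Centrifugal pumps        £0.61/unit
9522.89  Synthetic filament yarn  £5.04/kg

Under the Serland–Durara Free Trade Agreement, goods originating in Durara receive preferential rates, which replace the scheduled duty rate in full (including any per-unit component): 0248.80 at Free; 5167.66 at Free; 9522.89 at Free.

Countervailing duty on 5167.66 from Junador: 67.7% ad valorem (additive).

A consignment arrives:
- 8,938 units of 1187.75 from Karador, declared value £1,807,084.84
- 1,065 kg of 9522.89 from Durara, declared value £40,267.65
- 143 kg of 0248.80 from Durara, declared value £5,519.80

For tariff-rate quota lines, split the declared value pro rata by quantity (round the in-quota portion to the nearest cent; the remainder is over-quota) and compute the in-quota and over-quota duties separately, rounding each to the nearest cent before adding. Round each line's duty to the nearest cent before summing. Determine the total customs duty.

£348,362.20

Line 1 (1187.75, Karador, 8,938 units, £1,807,084.84):
Code 1187.75 is under a tariff-rate quota (threshold 4,191 units). In-quota: 4,191 units at 6%; over-quota: 4,747 units at 31%.
Pro-rata value split: in-quota = £1,807,084.84 × 4,191/8,938 = £847,336.38; over-quota = £1,807,084.84 − £847,336.38 = £959,748.46.
In-quota duty = £847,336.38 × 6% = £50,840.18. Over-quota duty = £959,748.46 × 31% = £297,522.02.
Line duty = £50,840.18 + £297,522.02 = £348,362.20.
Line 2 (9522.89, Durara, 1,065 kg, £40,267.65):
Base rate for 9522.89 is £5.04/kg.
Origin Durara qualifies under the Serland–Durara agreement and 9522.89 is covered: preferential rate Free applies instead.
Duty = £40,267.65 × 0% = £0.00.
Line 3 (0248.80, Durara, 143 kg, £5,519.80):
Base rate for 0248.80 is 2.5% + £2.11/kg.
Origin Durara qualifies under the Serland–Durara agreement and 0248.80 is covered: preferential rate Free applies instead.
Duty = £5,519.80 × 0% = £0.00.
Total = £348,362.20 + £0.00 + £0.00 = £348,362.20.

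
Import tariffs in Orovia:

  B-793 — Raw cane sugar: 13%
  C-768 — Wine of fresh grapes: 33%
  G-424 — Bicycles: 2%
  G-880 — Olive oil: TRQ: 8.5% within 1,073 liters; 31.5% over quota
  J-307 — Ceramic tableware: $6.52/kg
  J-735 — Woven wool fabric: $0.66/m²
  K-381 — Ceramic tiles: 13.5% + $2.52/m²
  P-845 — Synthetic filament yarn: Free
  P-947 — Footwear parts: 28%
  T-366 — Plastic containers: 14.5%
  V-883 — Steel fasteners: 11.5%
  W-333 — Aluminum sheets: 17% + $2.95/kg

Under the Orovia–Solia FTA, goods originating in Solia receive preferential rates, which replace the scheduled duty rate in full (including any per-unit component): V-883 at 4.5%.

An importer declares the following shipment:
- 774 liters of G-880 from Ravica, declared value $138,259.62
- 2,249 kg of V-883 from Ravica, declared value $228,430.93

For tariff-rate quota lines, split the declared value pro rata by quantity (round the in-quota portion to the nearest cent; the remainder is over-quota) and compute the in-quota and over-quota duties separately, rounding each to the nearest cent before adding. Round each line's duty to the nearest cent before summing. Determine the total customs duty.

$38,021.63

Line 1 (G-880, Ravica, 774 liters, $138,259.62):
Code G-880 is under a tariff-rate quota (threshold 1,073 liters). Quantity 774 liters is within the quota, so the in-quota rate 8.5% applies to the full value.
Duty = $138,259.62 × 8.5% = $11,752.07.
Line 2 (V-883, Ravica, 2,249 kg, $228,430.93):
Base rate for V-883 is 11.5%.
V-883 has an FTA preferential rate, but origin Ravica is not Solia; base rate stands.
Duty = $228,430.93 × 11.5% = $26,269.56.
Total = $11,752.07 + $26,269.56 = $38,021.63.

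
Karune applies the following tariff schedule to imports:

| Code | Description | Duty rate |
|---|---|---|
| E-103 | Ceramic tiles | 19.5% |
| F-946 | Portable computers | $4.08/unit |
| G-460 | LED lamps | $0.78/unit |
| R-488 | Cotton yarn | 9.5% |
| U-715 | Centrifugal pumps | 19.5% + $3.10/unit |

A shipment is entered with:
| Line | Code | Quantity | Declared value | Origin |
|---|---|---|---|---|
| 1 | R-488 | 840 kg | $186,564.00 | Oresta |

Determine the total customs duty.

$17,723.58

Line 1 (R-488, Oresta, 840 kg, $186,564.00):
Base rate for R-488 is 9.5%.
Duty = $186,564.00 × 9.5% = $17,723.58.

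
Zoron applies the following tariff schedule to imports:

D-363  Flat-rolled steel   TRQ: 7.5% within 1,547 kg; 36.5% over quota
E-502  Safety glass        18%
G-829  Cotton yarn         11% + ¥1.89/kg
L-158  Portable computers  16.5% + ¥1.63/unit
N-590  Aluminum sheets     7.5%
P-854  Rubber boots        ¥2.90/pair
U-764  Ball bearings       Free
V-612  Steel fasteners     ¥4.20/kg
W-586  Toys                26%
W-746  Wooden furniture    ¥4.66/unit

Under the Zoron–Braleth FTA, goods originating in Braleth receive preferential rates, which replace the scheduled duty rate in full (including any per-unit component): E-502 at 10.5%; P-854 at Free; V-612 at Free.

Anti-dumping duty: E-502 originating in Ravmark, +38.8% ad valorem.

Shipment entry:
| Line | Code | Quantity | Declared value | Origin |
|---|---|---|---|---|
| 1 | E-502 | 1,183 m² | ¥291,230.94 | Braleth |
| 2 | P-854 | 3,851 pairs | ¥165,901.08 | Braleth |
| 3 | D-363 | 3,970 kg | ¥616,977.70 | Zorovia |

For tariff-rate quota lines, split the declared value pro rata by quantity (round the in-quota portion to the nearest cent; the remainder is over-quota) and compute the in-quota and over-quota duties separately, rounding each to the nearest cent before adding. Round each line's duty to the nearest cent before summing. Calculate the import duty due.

Line 1 (E-502, Braleth, 1,183 m², ¥291,230.94):
Base rate for E-502 is 18%.
Origin Braleth qualifies under the Zoron–Braleth agreement and E-502 is covered: preferential rate 10.5% applies instead.
The additional-duty order on E-502 targets Ravmark, not Braleth; it does not apply.
Duty = ¥291,230.94 × 10.5% = ¥30,579.25.
Line 2 (P-854, Braleth, 3,851 pairs, ¥165,901.08):
Base rate for P-854 is ¥2.90/pair.
Origin Braleth qualifies under the Zoron–Braleth agreement and P-854 is covered: preferential rate Free applies instead.
Duty = ¥165,901.08 × 0% = ¥0.00.
Line 3 (D-363, Zorovia, 3,970 kg, ¥616,977.70):
Code D-363 is under a tariff-rate quota (threshold 1,547 kg). In-quota: 1,547 kg at 7.5%; over-quota: 2,423 kg at 36.5%.
Pro-rata value split: in-quota = ¥616,977.70 × 1,547/3,970 = ¥240,419.27; over-quota = ¥616,977.70 − ¥240,419.27 = ¥376,558.43.
In-quota duty = ¥240,419.27 × 7.5% = ¥18,031.45. Over-quota duty = ¥376,558.43 × 36.5% = ¥137,443.83.
Line duty = ¥18,031.45 + ¥137,443.83 = ¥155,475.28.
Total = ¥30,579.25 + ¥0.00 + ¥155,475.28 = ¥186,054.53.

¥186,054.53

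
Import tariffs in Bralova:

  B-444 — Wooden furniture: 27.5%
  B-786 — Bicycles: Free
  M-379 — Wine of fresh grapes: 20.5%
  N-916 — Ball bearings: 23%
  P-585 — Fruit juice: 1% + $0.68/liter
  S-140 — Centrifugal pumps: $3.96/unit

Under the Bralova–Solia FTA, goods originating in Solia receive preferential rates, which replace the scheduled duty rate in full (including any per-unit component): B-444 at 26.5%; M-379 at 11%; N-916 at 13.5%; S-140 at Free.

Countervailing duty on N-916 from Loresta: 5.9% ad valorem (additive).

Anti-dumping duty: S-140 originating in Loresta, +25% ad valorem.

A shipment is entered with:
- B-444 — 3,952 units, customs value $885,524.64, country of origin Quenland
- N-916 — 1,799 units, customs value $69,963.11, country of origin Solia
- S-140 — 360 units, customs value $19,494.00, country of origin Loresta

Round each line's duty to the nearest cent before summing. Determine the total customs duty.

$259,263.40

Line 1 (B-444, Quenland, 3,952 units, $885,524.64):
Base rate for B-444 is 27.5%.
B-444 has an FTA preferential rate, but origin Quenland is not Solia; base rate stands.
Duty = $885,524.64 × 27.5% = $243,519.28.
Line 2 (N-916, Solia, 1,799 units, $69,963.11):
Base rate for N-916 is 23%.
Origin Solia qualifies under the Bralova–Solia agreement and N-916 is covered: preferential rate 13.5% applies instead.
The additional-duty order on N-916 targets Loresta, not Solia; it does not apply.
Duty = $69,963.11 × 13.5% = $9,445.02.
Line 3 (S-140, Loresta, 360 units, $19,494.00):
Base rate for S-140 is $3.96/unit.
S-140 has an FTA preferential rate, but origin Loresta is not Solia; base rate stands.
Additional duty on S-140 from Loresta: +25% ad valorem. Applied ad valorem rate = 25%.
Duty = $19,494.00 × 25% + 360 × $3.96 = $6,299.10.
Total = $243,519.28 + $9,445.02 + $6,299.10 = $259,263.40.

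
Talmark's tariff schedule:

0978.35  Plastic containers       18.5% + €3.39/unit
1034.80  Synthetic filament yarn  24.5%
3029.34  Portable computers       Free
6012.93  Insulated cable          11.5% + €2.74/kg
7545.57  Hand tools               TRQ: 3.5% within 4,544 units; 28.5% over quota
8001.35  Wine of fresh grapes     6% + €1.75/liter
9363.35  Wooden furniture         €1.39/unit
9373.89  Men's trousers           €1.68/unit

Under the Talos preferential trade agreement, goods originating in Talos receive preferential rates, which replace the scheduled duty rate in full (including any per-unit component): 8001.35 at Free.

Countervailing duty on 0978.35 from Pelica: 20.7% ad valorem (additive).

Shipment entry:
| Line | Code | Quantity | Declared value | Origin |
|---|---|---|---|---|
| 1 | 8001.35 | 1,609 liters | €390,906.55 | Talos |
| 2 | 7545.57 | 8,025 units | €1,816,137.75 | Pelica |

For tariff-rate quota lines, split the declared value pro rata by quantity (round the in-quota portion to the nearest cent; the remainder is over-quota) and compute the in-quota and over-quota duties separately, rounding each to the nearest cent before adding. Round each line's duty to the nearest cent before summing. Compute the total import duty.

Line 1 (8001.35, Talos, 1,609 liters, €390,906.55):
Base rate for 8001.35 is 6% + €1.75/liter.
Origin Talos qualifies under the Talmark–Talos agreement and 8001.35 is covered: preferential rate Free applies instead.
Duty = €390,906.55 × 0% = €0.00.
Line 2 (7545.57, Pelica, 8,025 units, €1,816,137.75):
Code 7545.57 is under a tariff-rate quota (threshold 4,544 units). In-quota: 4,544 units at 3.5%; over-quota: 3,481 units at 28.5%.
Pro-rata value split: in-quota = €1,816,137.75 × 4,544/8,025 = €1,028,352.64; over-quota = €1,816,137.75 − €1,028,352.64 = €787,785.11.
In-quota duty = €1,028,352.64 × 3.5% = €35,992.34. Over-quota duty = €787,785.11 × 28.5% = €224,518.76.
Line duty = €35,992.34 + €224,518.76 = €260,511.10.
Total = €0.00 + €260,511.10 = €260,511.10.

€260,511.10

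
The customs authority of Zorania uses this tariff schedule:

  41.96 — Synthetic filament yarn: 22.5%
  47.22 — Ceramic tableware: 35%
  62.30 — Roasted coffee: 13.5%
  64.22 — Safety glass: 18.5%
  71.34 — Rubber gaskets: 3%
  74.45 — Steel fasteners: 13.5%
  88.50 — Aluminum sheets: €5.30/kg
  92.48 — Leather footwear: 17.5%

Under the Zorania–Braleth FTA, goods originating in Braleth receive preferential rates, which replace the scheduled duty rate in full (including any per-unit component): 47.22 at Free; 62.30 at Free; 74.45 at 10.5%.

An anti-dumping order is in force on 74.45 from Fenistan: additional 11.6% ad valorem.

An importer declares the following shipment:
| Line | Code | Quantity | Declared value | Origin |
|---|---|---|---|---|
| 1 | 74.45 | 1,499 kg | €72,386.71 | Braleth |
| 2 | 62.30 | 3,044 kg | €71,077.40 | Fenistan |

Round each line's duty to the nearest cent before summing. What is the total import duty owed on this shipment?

Line 1 (74.45, Braleth, 1,499 kg, €72,386.71):
Base rate for 74.45 is 13.5%.
Origin Braleth qualifies under the Zorania–Braleth agreement and 74.45 is covered: preferential rate 10.5% applies instead.
The additional-duty order on 74.45 targets Fenistan, not Braleth; it does not apply.
Duty = €72,386.71 × 10.5% = €7,600.60.
Line 2 (62.30, Fenistan, 3,044 kg, €71,077.40):
Base rate for 62.30 is 13.5%.
62.30 has an FTA preferential rate, but origin Fenistan is not Braleth; base rate stands.
Duty = €71,077.40 × 13.5% = €9,595.45.
Total = €7,600.60 + €9,595.45 = €17,196.05.

€17,196.05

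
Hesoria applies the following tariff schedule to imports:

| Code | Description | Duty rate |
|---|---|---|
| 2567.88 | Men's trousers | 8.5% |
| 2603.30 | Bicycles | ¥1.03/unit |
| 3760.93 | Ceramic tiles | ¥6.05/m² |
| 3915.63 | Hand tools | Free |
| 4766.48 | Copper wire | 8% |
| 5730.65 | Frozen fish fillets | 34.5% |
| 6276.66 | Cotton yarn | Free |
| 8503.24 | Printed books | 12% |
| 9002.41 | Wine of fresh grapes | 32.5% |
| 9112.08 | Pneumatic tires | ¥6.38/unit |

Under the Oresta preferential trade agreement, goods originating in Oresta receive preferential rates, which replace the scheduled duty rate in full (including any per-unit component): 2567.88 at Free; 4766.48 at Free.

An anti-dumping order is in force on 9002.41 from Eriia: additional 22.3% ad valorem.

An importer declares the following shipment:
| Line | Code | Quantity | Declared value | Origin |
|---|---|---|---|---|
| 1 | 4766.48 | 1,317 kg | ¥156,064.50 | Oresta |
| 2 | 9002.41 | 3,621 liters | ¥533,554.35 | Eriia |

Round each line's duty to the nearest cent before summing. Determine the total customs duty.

¥292,387.78

Line 1 (4766.48, Oresta, 1,317 kg, ¥156,064.50):
Base rate for 4766.48 is 8%.
Origin Oresta qualifies under the Hesoria–Oresta agreement and 4766.48 is covered: preferential rate Free applies instead.
Duty = ¥156,064.50 × 0% = ¥0.00.
Line 2 (9002.41, Eriia, 3,621 liters, ¥533,554.35):
Base rate for 9002.41 is 32.5%.
Additional duty on 9002.41 from Eriia: +22.3%. Applied ad valorem rate: 32.5% + 22.3% = 54.8%.
Duty = ¥533,554.35 × 54.8% = ¥292,387.78.
Total = ¥0.00 + ¥292,387.78 = ¥292,387.78.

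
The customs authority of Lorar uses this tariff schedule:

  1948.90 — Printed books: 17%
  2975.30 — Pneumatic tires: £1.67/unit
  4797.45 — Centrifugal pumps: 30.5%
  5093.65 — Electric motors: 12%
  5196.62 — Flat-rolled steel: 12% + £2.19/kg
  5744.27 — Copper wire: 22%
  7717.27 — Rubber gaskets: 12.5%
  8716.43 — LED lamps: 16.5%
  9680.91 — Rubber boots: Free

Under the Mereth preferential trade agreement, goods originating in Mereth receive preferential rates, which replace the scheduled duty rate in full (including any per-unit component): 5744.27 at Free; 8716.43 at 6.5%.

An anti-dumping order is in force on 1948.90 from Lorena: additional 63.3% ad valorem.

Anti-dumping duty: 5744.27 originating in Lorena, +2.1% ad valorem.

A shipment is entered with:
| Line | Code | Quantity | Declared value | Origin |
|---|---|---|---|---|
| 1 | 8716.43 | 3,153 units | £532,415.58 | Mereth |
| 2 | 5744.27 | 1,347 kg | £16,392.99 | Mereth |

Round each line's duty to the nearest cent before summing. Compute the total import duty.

£34,607.01

Line 1 (8716.43, Mereth, 3,153 units, £532,415.58):
Base rate for 8716.43 is 16.5%.
Origin Mereth qualifies under the Lorar–Mereth agreement and 8716.43 is covered: preferential rate 6.5% applies instead.
Duty = £532,415.58 × 6.5% = £34,607.01.
Line 2 (5744.27, Mereth, 1,347 kg, £16,392.99):
Base rate for 5744.27 is 22%.
Origin Mereth qualifies under the Lorar–Mereth agreement and 5744.27 is covered: preferential rate Free applies instead.
The additional-duty order on 5744.27 targets Lorena, not Mereth; it does not apply.
Duty = £16,392.99 × 0% = £0.00.
Total = £34,607.01 + £0.00 = £34,607.01.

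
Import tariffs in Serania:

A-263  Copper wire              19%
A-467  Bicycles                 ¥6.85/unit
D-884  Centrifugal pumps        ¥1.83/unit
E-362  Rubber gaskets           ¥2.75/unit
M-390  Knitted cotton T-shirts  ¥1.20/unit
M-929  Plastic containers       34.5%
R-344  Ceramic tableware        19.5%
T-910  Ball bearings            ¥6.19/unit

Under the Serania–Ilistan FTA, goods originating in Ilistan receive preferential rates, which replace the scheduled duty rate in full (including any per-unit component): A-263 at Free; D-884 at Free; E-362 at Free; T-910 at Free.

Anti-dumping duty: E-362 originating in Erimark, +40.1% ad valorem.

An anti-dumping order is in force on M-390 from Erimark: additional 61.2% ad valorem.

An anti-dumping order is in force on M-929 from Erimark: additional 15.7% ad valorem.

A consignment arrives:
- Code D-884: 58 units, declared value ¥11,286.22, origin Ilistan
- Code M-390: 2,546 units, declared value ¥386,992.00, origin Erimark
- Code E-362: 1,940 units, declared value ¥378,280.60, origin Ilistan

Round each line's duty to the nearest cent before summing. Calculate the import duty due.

¥239,894.30

Line 1 (D-884, Ilistan, 58 units, ¥11,286.22):
Base rate for D-884 is ¥1.83/unit.
Origin Ilistan qualifies under the Serania–Ilistan agreement and D-884 is covered: preferential rate Free applies instead.
Duty = ¥11,286.22 × 0% = ¥0.00.
Line 2 (M-390, Erimark, 2,546 units, ¥386,992.00):
Base rate for M-390 is ¥1.20/unit.
Additional duty on M-390 from Erimark: +61.2% ad valorem. Applied ad valorem rate = 61.2%.
Duty = ¥386,992.00 × 61.2% + 2,546 × ¥1.20 = ¥239,894.30.
Line 3 (E-362, Ilistan, 1,940 units, ¥378,280.60):
Base rate for E-362 is ¥2.75/unit.
Origin Ilistan qualifies under the Serania–Ilistan agreement and E-362 is covered: preferential rate Free applies instead.
The additional-duty order on E-362 targets Erimark, not Ilistan; it does not apply.
Duty = ¥378,280.60 × 0% = ¥0.00.
Total = ¥0.00 + ¥239,894.30 + ¥0.00 = ¥239,894.30.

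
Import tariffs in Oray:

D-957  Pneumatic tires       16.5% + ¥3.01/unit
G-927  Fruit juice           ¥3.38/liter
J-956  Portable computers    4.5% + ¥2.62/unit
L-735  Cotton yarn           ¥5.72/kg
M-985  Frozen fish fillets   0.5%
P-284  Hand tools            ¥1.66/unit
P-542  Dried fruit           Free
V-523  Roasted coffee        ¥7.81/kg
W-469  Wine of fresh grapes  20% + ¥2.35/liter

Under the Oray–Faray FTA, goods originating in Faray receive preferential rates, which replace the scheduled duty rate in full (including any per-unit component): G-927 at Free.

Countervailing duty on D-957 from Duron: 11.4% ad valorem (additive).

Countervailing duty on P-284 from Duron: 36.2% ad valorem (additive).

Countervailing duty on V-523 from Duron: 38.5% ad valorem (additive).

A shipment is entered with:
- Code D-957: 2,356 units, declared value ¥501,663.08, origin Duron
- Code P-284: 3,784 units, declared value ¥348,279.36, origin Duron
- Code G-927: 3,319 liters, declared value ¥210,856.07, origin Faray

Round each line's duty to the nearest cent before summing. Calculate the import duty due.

Line 1 (D-957, Duron, 2,356 units, ¥501,663.08):
Base rate for D-957 is 16.5% + ¥3.01/unit.
Additional duty on D-957 from Duron: +11.4%. Applied ad valorem rate: 16.5% + 11.4% = 27.9%.
Duty = ¥501,663.08 × 27.9% + 2,356 × ¥3.01 = ¥147,055.56.
Line 2 (P-284, Duron, 3,784 units, ¥348,279.36):
Base rate for P-284 is ¥1.66/unit.
Additional duty on P-284 from Duron: +36.2% ad valorem. Applied ad valorem rate = 36.2%.
Duty = ¥348,279.36 × 36.2% + 3,784 × ¥1.66 = ¥132,358.57.
Line 3 (G-927, Faray, 3,319 liters, ¥210,856.07):
Base rate for G-927 is ¥3.38/liter.
Origin Faray qualifies under the Oray–Faray agreement and G-927 is covered: preferential rate Free applies instead.
Duty = ¥210,856.07 × 0% = ¥0.00.
Total = ¥147,055.56 + ¥132,358.57 + ¥0.00 = ¥279,414.13.

¥279,414.13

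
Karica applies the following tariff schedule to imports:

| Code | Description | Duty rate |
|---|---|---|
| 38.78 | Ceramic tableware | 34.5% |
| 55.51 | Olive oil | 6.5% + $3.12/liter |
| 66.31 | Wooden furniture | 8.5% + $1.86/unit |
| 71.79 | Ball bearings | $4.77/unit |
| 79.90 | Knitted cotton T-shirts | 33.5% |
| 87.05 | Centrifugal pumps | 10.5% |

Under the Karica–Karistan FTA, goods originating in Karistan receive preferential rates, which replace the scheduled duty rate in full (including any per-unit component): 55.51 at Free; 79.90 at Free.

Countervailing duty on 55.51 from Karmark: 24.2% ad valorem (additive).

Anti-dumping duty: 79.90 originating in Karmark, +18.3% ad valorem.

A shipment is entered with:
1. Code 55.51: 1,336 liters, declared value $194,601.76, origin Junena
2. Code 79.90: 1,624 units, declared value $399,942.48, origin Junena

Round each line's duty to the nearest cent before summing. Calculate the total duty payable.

$150,798.16

Line 1 (55.51, Junena, 1,336 liters, $194,601.76):
Base rate for 55.51 is 6.5% + $3.12/liter.
55.51 has an FTA preferential rate, but origin Junena is not Karistan; base rate stands.
The additional-duty order on 55.51 targets Karmark, not Junena; it does not apply.
Duty = $194,601.76 × 6.5% + 1,336 × $3.12 = $16,817.43.
Line 2 (79.90, Junena, 1,624 units, $399,942.48):
Base rate for 79.90 is 33.5%.
79.90 has an FTA preferential rate, but origin Junena is not Karistan; base rate stands.
The additional-duty order on 79.90 targets Karmark, not Junena; it does not apply.
Duty = $399,942.48 × 33.5% = $133,980.73.
Total = $16,817.43 + $133,980.73 = $150,798.16.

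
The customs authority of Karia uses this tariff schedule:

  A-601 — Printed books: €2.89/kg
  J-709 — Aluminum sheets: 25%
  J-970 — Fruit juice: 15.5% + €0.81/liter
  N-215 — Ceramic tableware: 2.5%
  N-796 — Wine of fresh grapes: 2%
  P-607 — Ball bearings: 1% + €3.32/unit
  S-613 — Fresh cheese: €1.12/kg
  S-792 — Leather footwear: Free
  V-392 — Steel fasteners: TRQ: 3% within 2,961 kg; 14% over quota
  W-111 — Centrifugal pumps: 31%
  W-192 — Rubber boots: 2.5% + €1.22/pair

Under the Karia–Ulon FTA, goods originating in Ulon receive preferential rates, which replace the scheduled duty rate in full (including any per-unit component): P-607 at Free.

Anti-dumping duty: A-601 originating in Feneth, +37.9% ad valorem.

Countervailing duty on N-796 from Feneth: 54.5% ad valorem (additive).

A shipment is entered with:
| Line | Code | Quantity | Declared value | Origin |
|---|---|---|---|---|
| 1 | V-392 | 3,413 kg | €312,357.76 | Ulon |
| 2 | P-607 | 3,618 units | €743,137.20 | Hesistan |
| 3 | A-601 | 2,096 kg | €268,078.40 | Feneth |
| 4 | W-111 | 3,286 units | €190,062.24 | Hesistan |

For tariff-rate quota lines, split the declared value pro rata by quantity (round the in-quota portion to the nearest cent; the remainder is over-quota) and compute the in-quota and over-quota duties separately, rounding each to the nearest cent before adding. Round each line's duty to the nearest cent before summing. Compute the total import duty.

€199,942.68

Line 1 (V-392, Ulon, 3,413 kg, €312,357.76):
Code V-392 is under a tariff-rate quota (threshold 2,961 kg). In-quota: 2,961 kg at 3%; over-quota: 452 kg at 14%.
Pro-rata value split: in-quota = €312,357.76 × 2,961/3,413 = €270,990.72; over-quota = €312,357.76 − €270,990.72 = €41,367.04.
In-quota duty = €270,990.72 × 3% = €8,129.72. Over-quota duty = €41,367.04 × 14% = €5,791.39.
Line duty = €8,129.72 + €5,791.39 = €13,921.11.
Line 2 (P-607, Hesistan, 3,618 units, €743,137.20):
Base rate for P-607 is 1% + €3.32/unit.
P-607 has an FTA preferential rate, but origin Hesistan is not Ulon; base rate stands.
Duty = €743,137.20 × 1% + 3,618 × €3.32 = €19,443.13.
Line 3 (A-601, Feneth, 2,096 kg, €268,078.40):
Base rate for A-601 is €2.89/kg.
Additional duty on A-601 from Feneth: +37.9% ad valorem. Applied ad valorem rate = 37.9%.
Duty = €268,078.40 × 37.9% + 2,096 × €2.89 = €107,659.15.
Line 4 (W-111, Hesistan, 3,286 units, €190,062.24):
Base rate for W-111 is 31%.
Duty = €190,062.24 × 31% = €58,919.29.
Total = €13,921.11 + €19,443.13 + €107,659.15 + €58,919.29 = €199,942.68.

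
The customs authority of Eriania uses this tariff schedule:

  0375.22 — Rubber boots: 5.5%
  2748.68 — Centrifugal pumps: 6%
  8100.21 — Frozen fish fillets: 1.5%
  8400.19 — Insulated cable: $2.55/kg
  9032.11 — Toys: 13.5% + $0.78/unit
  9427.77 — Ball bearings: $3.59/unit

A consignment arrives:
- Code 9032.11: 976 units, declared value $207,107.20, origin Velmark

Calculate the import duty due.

$28,720.75

Line 1 (9032.11, Velmark, 976 units, $207,107.20):
Base rate for 9032.11 is 13.5% + $0.78/unit.
Duty = $207,107.20 × 13.5% + 976 × $0.78 = $28,720.75.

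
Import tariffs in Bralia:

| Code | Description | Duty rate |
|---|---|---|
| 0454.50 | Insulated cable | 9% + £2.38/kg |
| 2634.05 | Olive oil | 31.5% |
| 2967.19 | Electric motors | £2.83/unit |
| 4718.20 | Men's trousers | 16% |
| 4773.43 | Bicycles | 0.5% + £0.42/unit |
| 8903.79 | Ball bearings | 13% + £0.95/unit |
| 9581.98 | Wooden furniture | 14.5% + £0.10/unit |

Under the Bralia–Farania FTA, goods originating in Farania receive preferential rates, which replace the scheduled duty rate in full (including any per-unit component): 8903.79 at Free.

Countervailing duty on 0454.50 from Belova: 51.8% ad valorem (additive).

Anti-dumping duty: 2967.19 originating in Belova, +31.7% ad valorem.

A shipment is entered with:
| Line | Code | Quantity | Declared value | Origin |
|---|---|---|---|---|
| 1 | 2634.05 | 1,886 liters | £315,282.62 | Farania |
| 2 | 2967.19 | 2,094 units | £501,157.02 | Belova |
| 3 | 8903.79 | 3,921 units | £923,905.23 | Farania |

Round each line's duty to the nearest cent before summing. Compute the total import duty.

Line 1 (2634.05, Farania, 1,886 liters, £315,282.62):
Base rate for 2634.05 is 31.5%.
Origin Farania is the FTA partner but 2634.05 is not on the preference list; base rate stands.
Duty = £315,282.62 × 31.5% = £99,314.03.
Line 2 (2967.19, Belova, 2,094 units, £501,157.02):
Base rate for 2967.19 is £2.83/unit.
Additional duty on 2967.19 from Belova: +31.7% ad valorem. Applied ad valorem rate = 31.7%.
Duty = £501,157.02 × 31.7% + 2,094 × £2.83 = £164,792.80.
Line 3 (8903.79, Farania, 3,921 units, £923,905.23):
Base rate for 8903.79 is 13% + £0.95/unit.
Origin Farania qualifies under the Bralia–Farania agreement and 8903.79 is covered: preferential rate Free applies instead.
Duty = £923,905.23 × 0% = £0.00.
Total = £99,314.03 + £164,792.80 + £0.00 = £264,106.83.

£264,106.83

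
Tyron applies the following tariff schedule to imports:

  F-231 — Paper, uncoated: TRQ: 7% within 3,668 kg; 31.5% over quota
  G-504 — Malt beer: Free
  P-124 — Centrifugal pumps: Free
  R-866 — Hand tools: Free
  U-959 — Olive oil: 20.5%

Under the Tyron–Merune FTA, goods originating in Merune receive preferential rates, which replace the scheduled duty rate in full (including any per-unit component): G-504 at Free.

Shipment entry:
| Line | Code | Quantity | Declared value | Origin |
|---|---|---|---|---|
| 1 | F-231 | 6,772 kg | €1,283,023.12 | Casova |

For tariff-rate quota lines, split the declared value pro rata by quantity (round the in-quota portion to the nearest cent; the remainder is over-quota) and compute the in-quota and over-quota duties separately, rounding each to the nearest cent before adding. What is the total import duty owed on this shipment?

€233,892.16

Line 1 (F-231, Casova, 6,772 kg, €1,283,023.12):
Code F-231 is under a tariff-rate quota (threshold 3,668 kg). In-quota: 3,668 kg at 7%; over-quota: 3,104 kg at 31.5%.
Pro-rata value split: in-quota = €1,283,023.12 × 3,668/6,772 = €694,939.28; over-quota = €1,283,023.12 − €694,939.28 = €588,083.84.
In-quota duty = €694,939.28 × 7% = €48,645.75. Over-quota duty = €588,083.84 × 31.5% = €185,246.41.
Line duty = €48,645.75 + €185,246.41 = €233,892.16.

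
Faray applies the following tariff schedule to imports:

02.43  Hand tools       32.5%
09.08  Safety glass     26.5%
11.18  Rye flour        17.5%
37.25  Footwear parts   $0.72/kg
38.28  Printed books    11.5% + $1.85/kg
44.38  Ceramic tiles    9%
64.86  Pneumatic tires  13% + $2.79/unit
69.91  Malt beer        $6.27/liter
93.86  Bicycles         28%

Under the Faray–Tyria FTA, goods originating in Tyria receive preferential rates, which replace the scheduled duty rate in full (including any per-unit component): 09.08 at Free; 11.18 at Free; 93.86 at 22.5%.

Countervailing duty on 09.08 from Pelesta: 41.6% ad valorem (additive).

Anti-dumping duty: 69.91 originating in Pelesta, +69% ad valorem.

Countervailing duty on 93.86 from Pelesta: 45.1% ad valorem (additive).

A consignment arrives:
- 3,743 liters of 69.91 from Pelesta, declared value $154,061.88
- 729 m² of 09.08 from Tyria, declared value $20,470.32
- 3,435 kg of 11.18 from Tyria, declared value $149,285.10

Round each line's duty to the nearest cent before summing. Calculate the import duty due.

Line 1 (69.91, Pelesta, 3,743 liters, $154,061.88):
Base rate for 69.91 is $6.27/liter.
Additional duty on 69.91 from Pelesta: +69% ad valorem. Applied ad valorem rate = 69%.
Duty = $154,061.88 × 69% + 3,743 × $6.27 = $129,771.31.
Line 2 (09.08, Tyria, 729 m², $20,470.32):
Base rate for 09.08 is 26.5%.
Origin Tyria qualifies under the Faray–Tyria agreement and 09.08 is covered: preferential rate Free applies instead.
The additional-duty order on 09.08 targets Pelesta, not Tyria; it does not apply.
Duty = $20,470.32 × 0% = $0.00.
Line 3 (11.18, Tyria, 3,435 kg, $149,285.10):
Base rate for 11.18 is 17.5%.
Origin Tyria qualifies under the Faray–Tyria agreement and 11.18 is covered: preferential rate Free applies instead.
Duty = $149,285.10 × 0% = $0.00.
Total = $129,771.31 + $0.00 + $0.00 = $129,771.31.

$129,771.31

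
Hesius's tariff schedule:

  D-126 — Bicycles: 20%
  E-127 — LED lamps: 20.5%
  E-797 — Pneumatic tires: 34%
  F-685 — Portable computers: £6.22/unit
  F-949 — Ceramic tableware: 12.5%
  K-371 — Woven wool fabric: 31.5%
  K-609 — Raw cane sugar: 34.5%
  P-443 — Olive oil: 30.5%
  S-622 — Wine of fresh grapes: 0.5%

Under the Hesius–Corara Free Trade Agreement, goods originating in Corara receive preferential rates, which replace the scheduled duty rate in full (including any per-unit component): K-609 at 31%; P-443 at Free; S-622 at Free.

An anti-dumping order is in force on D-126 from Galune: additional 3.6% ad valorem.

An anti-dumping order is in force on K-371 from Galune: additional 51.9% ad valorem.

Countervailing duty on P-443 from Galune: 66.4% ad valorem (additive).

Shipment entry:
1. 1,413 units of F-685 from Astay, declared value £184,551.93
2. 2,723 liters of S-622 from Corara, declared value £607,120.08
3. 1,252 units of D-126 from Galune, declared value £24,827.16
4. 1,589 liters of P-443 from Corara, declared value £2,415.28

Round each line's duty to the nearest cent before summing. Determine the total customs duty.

£14,648.07

Line 1 (F-685, Astay, 1,413 units, £184,551.93):
Base rate for F-685 is £6.22/unit.
Duty = 1,413 × £6.22 = £8,788.86.
Line 2 (S-622, Corara, 2,723 liters, £607,120.08):
Base rate for S-622 is 0.5%.
Origin Corara qualifies under the Hesius–Corara agreement and S-622 is covered: preferential rate Free applies instead.
Duty = £607,120.08 × 0% = £0.00.
Line 3 (D-126, Galune, 1,252 units, £24,827.16):
Base rate for D-126 is 20%.
Additional duty on D-126 from Galune: +3.6%. Applied ad valorem rate: 20% + 3.6% = 23.6%.
Duty = £24,827.16 × 23.6% = £5,859.21.
Line 4 (P-443, Corara, 1,589 liters, £2,415.28):
Base rate for P-443 is 30.5%.
Origin Corara qualifies under the Hesius–Corara agreement and P-443 is covered: preferential rate Free applies instead.
The additional-duty order on P-443 targets Galune, not Corara; it does not apply.
Duty = £2,415.28 × 0% = £0.00.
Total = £8,788.86 + £0.00 + £5,859.21 + £0.00 = £14,648.07.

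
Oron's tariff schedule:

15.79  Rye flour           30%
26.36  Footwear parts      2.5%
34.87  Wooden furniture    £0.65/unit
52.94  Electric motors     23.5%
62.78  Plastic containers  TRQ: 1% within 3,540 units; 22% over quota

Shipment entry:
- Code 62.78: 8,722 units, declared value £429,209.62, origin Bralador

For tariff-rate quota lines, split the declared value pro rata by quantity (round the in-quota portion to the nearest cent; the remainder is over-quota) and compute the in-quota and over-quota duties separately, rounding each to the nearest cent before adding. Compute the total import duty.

£57,843.40

Line 1 (62.78, Bralador, 8,722 units, £429,209.62):
Code 62.78 is under a tariff-rate quota (threshold 3,540 units). In-quota: 3,540 units at 1%; over-quota: 5,182 units at 22%.
Pro-rata value split: in-quota = £429,209.62 × 3,540/8,722 = £174,203.40; over-quota = £429,209.62 − £174,203.40 = £255,006.22.
In-quota duty = £174,203.40 × 1% = £1,742.03. Over-quota duty = £255,006.22 × 22% = £56,101.37.
Line duty = £1,742.03 + £56,101.37 = £57,843.40.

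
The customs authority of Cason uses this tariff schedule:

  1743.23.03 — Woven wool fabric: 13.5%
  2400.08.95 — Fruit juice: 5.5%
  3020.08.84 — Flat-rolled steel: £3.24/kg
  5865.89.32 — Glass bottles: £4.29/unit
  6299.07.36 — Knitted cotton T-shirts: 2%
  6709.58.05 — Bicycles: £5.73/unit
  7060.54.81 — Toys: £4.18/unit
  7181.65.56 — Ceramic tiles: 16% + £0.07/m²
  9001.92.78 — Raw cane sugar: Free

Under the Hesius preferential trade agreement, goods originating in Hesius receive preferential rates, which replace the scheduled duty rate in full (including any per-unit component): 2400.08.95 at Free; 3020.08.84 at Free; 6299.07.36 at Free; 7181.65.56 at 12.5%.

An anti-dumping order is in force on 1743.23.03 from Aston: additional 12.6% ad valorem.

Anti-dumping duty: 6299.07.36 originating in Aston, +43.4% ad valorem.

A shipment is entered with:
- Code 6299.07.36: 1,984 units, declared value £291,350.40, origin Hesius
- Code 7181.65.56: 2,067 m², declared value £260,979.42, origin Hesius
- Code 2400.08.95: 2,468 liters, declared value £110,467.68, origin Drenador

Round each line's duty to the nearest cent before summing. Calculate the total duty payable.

£38,698.15

Line 1 (6299.07.36, Hesius, 1,984 units, £291,350.40):
Base rate for 6299.07.36 is 2%.
Origin Hesius qualifies under the Cason–Hesius agreement and 6299.07.36 is covered: preferential rate Free applies instead.
The additional-duty order on 6299.07.36 targets Aston, not Hesius; it does not apply.
Duty = £291,350.40 × 0% = £0.00.
Line 2 (7181.65.56, Hesius, 2,067 m², £260,979.42):
Base rate for 7181.65.56 is 16% + £0.07/m².
Origin Hesius qualifies under the Cason–Hesius agreement and 7181.65.56 is covered: preferential rate 12.5% applies instead.
Duty = £260,979.42 × 12.5% = £32,622.43.
Line 3 (2400.08.95, Drenador, 2,468 liters, £110,467.68):
Base rate for 2400.08.95 is 5.5%.
2400.08.95 has an FTA preferential rate, but origin Drenador is not Hesius; base rate stands.
Duty = £110,467.68 × 5.5% = £6,075.72.
Total = £0.00 + £32,622.43 + £6,075.72 = £38,698.15.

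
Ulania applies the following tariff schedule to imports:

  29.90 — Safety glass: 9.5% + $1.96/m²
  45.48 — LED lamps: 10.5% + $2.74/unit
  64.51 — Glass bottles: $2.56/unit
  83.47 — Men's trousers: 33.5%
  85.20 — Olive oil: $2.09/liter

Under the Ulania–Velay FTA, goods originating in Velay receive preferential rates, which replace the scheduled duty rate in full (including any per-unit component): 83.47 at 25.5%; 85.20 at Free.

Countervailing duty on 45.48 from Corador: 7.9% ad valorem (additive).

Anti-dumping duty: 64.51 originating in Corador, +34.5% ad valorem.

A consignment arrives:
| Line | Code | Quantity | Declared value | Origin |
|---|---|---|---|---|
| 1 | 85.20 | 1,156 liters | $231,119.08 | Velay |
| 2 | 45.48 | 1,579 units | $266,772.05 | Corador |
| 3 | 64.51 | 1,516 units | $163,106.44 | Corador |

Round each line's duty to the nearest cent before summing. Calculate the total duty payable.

Line 1 (85.20, Velay, 1,156 liters, $231,119.08):
Base rate for 85.20 is $2.09/liter.
Origin Velay qualifies under the Ulania–Velay agreement and 85.20 is covered: preferential rate Free applies instead.
Duty = $231,119.08 × 0% = $0.00.
Line 2 (45.48, Corador, 1,579 units, $266,772.05):
Base rate for 45.48 is 10.5% + $2.74/unit.
Additional duty on 45.48 from Corador: +7.9%. Applied ad valorem rate: 10.5% + 7.9% = 18.4%.
Duty = $266,772.05 × 18.4% + 1,579 × $2.74 = $53,412.52.
Line 3 (64.51, Corador, 1,516 units, $163,106.44):
Base rate for 64.51 is $2.56/unit.
Additional duty on 64.51 from Corador: +34.5% ad valorem. Applied ad valorem rate = 34.5%.
Duty = $163,106.44 × 34.5% + 1,516 × $2.56 = $60,152.68.
Total = $0.00 + $53,412.52 + $60,152.68 = $113,565.20.

$113,565.20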